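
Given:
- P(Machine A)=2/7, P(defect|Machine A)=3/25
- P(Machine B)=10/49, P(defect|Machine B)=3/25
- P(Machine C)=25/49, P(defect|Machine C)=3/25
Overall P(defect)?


P(B) = Σ P(B|Aᵢ)×P(Aᵢ)
  3/25×2/7 = 6/175
  3/25×10/49 = 6/245
  3/25×25/49 = 3/49
Sum = 3/25

P(defect) = 3/25 ≈ 12.00%


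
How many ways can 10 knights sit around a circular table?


Circular arrangements of 10 distinct objects: fix one position to break rotational symmetry.
(n-1)! = 9! = 362880

362880


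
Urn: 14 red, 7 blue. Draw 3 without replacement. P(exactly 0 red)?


Hypergeometric: C(14,0)×C(7,3)/C(21,3)
= 1×35/1330 = 1/38

P(X=0) = 1/38 ≈ 2.63%


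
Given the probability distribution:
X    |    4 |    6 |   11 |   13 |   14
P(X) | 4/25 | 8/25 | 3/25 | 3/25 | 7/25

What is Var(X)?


E[X] = 234/25
E[X²] = 2594/25
Var(X) = E[X²] - (E[X])² = 2594/25 - 54756/625 = 10094/625

Var(X) = 10094/625 ≈ 16.1504


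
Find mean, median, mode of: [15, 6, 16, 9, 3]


Sorted: [3, 6, 9, 15, 16]
Mean = 49/5
Median = 9
Freq: {15: 1, 6: 1, 16: 1, 9: 1, 3: 1}
Mode: No mode

Mean=49/5, Median=9, Mode=No mode


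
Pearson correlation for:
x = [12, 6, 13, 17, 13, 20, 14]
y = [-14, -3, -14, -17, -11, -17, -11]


n=7, Σx=95, Σy=-87, Σxy=-1294, Σx²=1403, Σy²=1221
r = (7×(-1294) - 95×(-87))/√((7×1403 - 95²)(7×1221 - (-87)²))
= -793/√(796×978) = -793/√778488 ≈ -793/882.3197 ≈ -0.8988

r ≈ -0.8988


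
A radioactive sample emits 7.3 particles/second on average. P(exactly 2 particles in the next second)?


Poisson(λ=7.3): P(X=2) = e^(-λ)×λ^k/k!
= e^(-7.3) × 7.3^2 / 2!
≈ 0.0006755387752 × 53.29 / 2 ≈ 0.018000

P(X=2) ≈ 0.018000 ≈ 1.80%


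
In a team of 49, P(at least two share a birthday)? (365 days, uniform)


P(all different) = Π(365-i)/365 for i=0..48
= 0.034220
P(match) = 1 - 0.034220 = 0.965780

P ≈ 0.9658 ≈ 96.58%


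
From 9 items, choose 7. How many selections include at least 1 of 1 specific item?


Complement: C(9,7) - C(8,7) = 36 - 8 = 28

28


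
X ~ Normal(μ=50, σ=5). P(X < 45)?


z = (45-50)/5 = -1.0
P(Z < -1.0) = 0.1587

P(X < 45) ≈ 0.1587


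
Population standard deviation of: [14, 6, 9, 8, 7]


Mean = 44/5
  (14-44/5)²=676/25
  (6-44/5)²=196/25
  (9-44/5)²=1/25
  (8-44/5)²=16/25
  (7-44/5)²=81/25
Σ(x-μ)² = 194/5
σ² = (194/5)/5 = 194/25

σ = √(194/25) ≈ 2.7857


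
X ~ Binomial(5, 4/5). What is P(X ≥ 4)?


P(X ≥ 4) = Σ P(X=i) for i=4..5
P(X=4) = 256/625
P(X=5) = 1024/3125
Sum = 2304/3125

P(X ≥ 4) = 2304/3125 ≈ 73.73%


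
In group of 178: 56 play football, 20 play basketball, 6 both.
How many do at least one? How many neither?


|A∪B| = 56+20-6 = 70
Neither = 178-70 = 108

At least one: 70; Neither: 108


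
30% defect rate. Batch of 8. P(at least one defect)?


P(all good) = (7/10)^8 = 5764801/100000000
P(≥1 defect) = 94235199/100000000

P = 94235199/100000000 ≈ 94.24%


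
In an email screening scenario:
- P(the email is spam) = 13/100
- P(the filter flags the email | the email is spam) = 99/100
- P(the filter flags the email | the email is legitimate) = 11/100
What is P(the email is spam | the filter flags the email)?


Using Bayes' theorem:
P(A|B) = P(B|A)·P(A) / P(B)

P(the filter flags the email) = 99/100 × 13/100 + 11/100 × 87/100
= 1287/10000 + 957/10000 = 561/2500

P(the email is spam|the filter flags the email) = (1287/10000) / (561/2500) = 39/68

P(the email is spam|the filter flags the email) = 39/68 ≈ 57.35%


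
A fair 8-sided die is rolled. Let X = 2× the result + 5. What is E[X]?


E[die] = (1+8)/2 = 9/2
E[X] = 2×9/2 + 5 = 14

E[X] = 14


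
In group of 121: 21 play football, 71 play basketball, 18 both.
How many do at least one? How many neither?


|A∪B| = 21+71-18 = 74
Neither = 121-74 = 47

At least one: 74; Neither: 47


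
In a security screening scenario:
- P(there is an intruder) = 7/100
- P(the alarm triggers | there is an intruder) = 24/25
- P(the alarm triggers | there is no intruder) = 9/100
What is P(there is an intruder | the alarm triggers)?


Using Bayes' theorem:
P(A|B) = P(B|A)·P(A) / P(B)

P(the alarm triggers) = 24/25 × 7/100 + 9/100 × 93/100
= 42/625 + 837/10000 = 1509/10000

P(there is an intruder|the alarm triggers) = (42/625) / (1509/10000) = 224/503

P(there is an intruder|the alarm triggers) = 224/503 ≈ 44.53%


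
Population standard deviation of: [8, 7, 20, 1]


Mean = 36/4 = 9
  (8-9)²=1
  (7-9)²=4
  (20-9)²=121
  (1-9)²=64
Σ(x-μ)² = 190
σ² = 190/4 = 95/2

σ = √(95/2) ≈ 6.8920


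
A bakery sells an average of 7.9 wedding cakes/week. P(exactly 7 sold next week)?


Poisson(λ=7.9): P(X=7) = e^(-λ)×λ^k/k!
= e^(-7.9) × 7.9^7 / 7!
≈ 0.0003707435405 × 1920390.89862 / 5040 ≈ 0.141264

P(X=7) ≈ 0.141264 ≈ 14.13%


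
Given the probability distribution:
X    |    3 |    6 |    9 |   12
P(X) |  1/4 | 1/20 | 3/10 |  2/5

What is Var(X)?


E[X] = 171/20
E[X²] = 1719/20
Var(X) = E[X²] - (E[X])² = 1719/20 - 29241/400 = 5139/400

Var(X) = 5139/400 ≈ 12.8475


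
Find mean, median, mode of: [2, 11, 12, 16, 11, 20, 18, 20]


Sorted: [2, 11, 11, 12, 16, 18, 20, 20]
Mean = 110/8 = 55/4
Median = 14
Freq: {2: 1, 11: 2, 12: 1, 16: 1, 20: 2, 18: 1}
Mode: [11, 20]

Mean=55/4, Median=14, Mode=[11, 20]


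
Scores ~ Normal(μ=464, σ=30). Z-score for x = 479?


z = (x - μ)/σ = (479 - 464)/30 = 0.5

z = 0.5


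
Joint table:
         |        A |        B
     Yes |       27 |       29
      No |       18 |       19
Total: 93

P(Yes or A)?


P(Yes∨A) = P(Yes) + P(A) - P(Yes∧A)
= (56 + 45 - 27)/93 = 74/93

P = 74/93 ≈ 79.57%


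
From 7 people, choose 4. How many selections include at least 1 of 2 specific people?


Complement: C(7,4) - C(5,4) = 35 - 5 = 30

30


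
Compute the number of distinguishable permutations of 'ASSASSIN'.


Letters: 8, freq: {'A': 2, 'S': 4, 'I': 1, 'N': 1}
8!/(2!×4!×1!×1!) = 40320/48 = 840

840


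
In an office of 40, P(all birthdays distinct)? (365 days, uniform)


P(all different) = Π(365-i)/365 for i=0..39
= (365/365)×(364/365)×...×(326/365)
= 0.108768

P ≈ 0.1088 ≈ 10.88%


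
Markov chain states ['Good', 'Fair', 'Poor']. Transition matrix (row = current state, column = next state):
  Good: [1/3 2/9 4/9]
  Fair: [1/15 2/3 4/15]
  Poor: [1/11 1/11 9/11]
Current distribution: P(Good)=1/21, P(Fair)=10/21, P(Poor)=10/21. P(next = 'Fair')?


P(next=Fair) = Σᵢ P(now=i)×P(i→Fair)
= 1/21×2/9 + 10/21×2/3 + 10/21×1/11
= 2/189 + 20/63 + 10/231 = 772/2079

P = 772/2079 ≈ 0.3713


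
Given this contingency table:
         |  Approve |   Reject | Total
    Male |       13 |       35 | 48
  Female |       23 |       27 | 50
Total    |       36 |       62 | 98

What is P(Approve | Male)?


P(Approve | Male) = 13/(13+35) = 13/48

P(Approve|Male) = 13/48 ≈ 27.08%


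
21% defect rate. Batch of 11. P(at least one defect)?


P(all good) = (79/100)^11 = 747993810527520928879/10000000000000000000000
P(≥1 defect) = 9252006189472479071121/10000000000000000000000

P = 9252006189472479071121/10000000000000000000000 ≈ 92.52%


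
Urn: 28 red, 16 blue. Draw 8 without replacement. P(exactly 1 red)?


Hypergeometric: C(28,1)×C(16,7)/C(44,8)
= 28×11440/177232627 = 2240/1239389

P(X=1) = 2240/1239389 ≈ 0.18%


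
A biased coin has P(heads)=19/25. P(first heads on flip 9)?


Geometric: P(X=9) = (1-p)^(k-1)×p = (6/25)^8×19/25 = 31912704/3814697265625

P(X=9) = 31912704/3814697265625 ≈ 0.00%


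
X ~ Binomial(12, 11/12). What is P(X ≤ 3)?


P(X ≤ 3) = Σ P(X=i) for i=0..3
P(X=0) = 1/8916100448256
P(X=1) = 11/743008370688
P(X=2) = 1331/1486016741376
P(X=3) = 73205/2229025112064
Sum = 100313/2972033482752

P(X ≤ 3) = 100313/2972033482752 ≈ 0.00%


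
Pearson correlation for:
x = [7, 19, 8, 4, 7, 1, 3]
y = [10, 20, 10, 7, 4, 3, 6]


n=7, Σx=49, Σy=60, Σxy=607, Σx²=549, Σy²=710
r = (7×607 - 49×60)/√((7×549 - 49²)(7×710 - 60²))
= 1309/√(1442×1370) = 1309/√1975540 ≈ 1309/1405.5390 ≈ 0.9313

r ≈ 0.9313


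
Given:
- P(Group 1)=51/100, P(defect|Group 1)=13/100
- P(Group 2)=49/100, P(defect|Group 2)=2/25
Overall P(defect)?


P(B) = Σ P(B|Aᵢ)×P(Aᵢ)
  13/100×51/100 = 663/10000
  2/25×49/100 = 49/1250
Sum = 211/2000

P(defect) = 211/2000 ≈ 10.55%


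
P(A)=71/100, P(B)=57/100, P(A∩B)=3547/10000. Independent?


P(A)×P(B) = 4047/10000
P(A∩B) = 3547/10000
Not equal → NOT independent

No, not independent


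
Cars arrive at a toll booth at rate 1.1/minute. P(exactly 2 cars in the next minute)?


Poisson(λ=1.1): P(X=2) = e^(-λ)×λ^k/k!
= e^(-1.1) × 1.1^2 / 2!
≈ 0.3328710837 × 1.21 / 2 ≈ 0.201387

P(X=2) ≈ 0.201387 ≈ 20.14%


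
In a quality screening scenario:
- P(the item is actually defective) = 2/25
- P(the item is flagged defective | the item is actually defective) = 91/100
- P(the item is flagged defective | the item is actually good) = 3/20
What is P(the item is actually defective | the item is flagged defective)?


Using Bayes' theorem:
P(A|B) = P(B|A)·P(A) / P(B)

P(the item is flagged defective) = 91/100 × 2/25 + 3/20 × 23/25
= 91/1250 + 69/500 = 527/2500

P(the item is actually defective|the item is flagged defective) = (91/1250) / (527/2500) = 182/527

P(the item is actually defective|the item is flagged defective) = 182/527 ≈ 34.54%


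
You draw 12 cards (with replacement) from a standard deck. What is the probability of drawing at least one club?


P(not a club) = 39/52 = 3/4
P(none in 12 draws) = (3/4)^12 = 531441/16777216
P(≥1 club) = 1 - 531441/16777216 = 16245775/16777216

P = 16245775/16777216 ≈ 96.83%


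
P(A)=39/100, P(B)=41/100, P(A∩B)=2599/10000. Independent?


P(A)×P(B) = 1599/10000
P(A∩B) = 2599/10000
Not equal → NOT independent

No, not independent


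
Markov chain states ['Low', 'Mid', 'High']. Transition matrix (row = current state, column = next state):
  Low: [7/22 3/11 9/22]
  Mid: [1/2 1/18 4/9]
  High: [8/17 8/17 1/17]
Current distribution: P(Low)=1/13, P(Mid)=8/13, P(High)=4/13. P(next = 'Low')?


P(next=Low) = Σᵢ P(now=i)×P(i→Low)
= 1/13×7/22 + 8/13×1/2 + 4/13×8/17
= 7/286 + 4/13 + 32/221 = 2319/4862

P = 2319/4862 ≈ 0.4770


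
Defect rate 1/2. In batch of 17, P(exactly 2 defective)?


Binomial: P(X=2) = C(17,2)×p^2×(1-p)^15
= 136 × 1/4 × 1/32768 = 17/16384

P(X=2) = 17/16384 ≈ 0.10%


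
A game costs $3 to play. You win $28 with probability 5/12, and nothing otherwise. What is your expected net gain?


E[gain] = (28-3)×5/12 + (-3)×7/12
= 125/12 - 7/4 = 26/3

Expected net gain = $26/3 ≈ $8.67


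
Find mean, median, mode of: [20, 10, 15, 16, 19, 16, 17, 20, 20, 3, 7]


Sorted: [3, 7, 10, 15, 16, 16, 17, 19, 20, 20, 20]
Mean = 163/11
Median = 16
Freq: {20: 3, 10: 1, 15: 1, 16: 2, 19: 1, 17: 1, 3: 1, 7: 1}
Mode: [20]

Mean=163/11, Median=16, Mode=20


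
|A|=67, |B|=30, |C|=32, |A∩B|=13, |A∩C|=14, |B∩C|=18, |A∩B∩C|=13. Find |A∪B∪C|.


|A∪B∪C| = 67+30+32-13-14-18+13 = 97

|A∪B∪C| = 97


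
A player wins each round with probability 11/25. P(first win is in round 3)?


Geometric: P(X=3) = (1-p)^(k-1)×p = (14/25)^2×11/25 = 2156/15625

P(X=3) = 2156/15625 ≈ 13.80%


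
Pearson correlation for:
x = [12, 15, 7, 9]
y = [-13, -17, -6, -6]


n=4, Σx=43, Σy=-42, Σxy=-507, Σx²=499, Σy²=530
r = (4×(-507) - 43×(-42))/√((4×499 - 43²)(4×530 - (-42)²))
= -222/√(147×356) = -222/√52332 ≈ -222/228.7619 ≈ -0.9704

r ≈ -0.9704


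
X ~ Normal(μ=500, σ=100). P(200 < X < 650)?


z₁=(200-500)/100=-3.0, z₂=(650-500)/100=1.5
P = Φ(1.5) - Φ(-3.0) = 0.933193 - 0.001350 = 0.931843 ≈ 0.9318

P(200 < X < 650) ≈ 0.9318


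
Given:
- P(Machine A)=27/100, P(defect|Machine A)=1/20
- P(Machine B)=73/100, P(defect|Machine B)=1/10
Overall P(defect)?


P(B) = Σ P(B|Aᵢ)×P(Aᵢ)
  1/20×27/100 = 27/2000
  1/10×73/100 = 73/1000
Sum = 173/2000

P(defect) = 173/2000 ≈ 8.65%


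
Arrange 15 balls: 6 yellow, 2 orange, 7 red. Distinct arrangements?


15!/(6!×2!×7!) = 180180

180180


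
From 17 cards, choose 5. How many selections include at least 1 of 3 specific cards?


Complement: C(17,5) - C(14,5) = 6188 - 2002 = 4186

4186


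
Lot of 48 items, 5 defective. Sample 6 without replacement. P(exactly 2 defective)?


Hypergeometric: C(5,2)×C(43,4)/C(48,6)
= 10×123410/12271512 = 7175/71346

P(X=2) = 7175/71346 ≈ 10.06%


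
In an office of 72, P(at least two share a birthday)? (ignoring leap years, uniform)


P(all different) = Π(365-i)/365 for i=0..71
= 0.000547
P(match) = 1 - 0.000547 = 0.999453

P ≈ 0.9995 ≈ 99.95%


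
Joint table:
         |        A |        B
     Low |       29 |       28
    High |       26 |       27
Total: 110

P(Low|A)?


P(Low|A) = 29/(29+26) = 29/55

P = 29/55 ≈ 52.73%


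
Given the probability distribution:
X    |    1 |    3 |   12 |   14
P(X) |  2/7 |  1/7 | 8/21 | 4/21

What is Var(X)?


E[X] = 167/21
E[X²] = 1969/21
Var(X) = E[X²] - (E[X])² = 1969/21 - 27889/441 = 13460/441

Var(X) = 13460/441 ≈ 30.5215


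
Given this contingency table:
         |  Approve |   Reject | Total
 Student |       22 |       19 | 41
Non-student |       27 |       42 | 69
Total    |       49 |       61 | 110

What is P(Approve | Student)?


P(Approve | Student) = 22/(22+19) = 22/41

P(Approve|Student) = 22/41 ≈ 53.66%


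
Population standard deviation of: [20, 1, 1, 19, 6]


Mean = 47/5
  (20-47/5)²=2809/25
  (1-47/5)²=1764/25
  (1-47/5)²=1764/25
  (19-47/5)²=2304/25
  (6-47/5)²=289/25
Σ(x-μ)² = 1786/5
σ² = (1786/5)/5 = 1786/25

σ = √(1786/25) ≈ 8.4522


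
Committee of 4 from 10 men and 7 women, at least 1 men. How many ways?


Count by #men:
  1M,3W: C(10,1)×C(7,3)=350
  2M,2W: C(10,2)×C(7,2)=945
  3M,1W: C(10,3)×C(7,1)=840
  4M,0W: C(10,4)×C(7,0)=210
Total = 2345

2345


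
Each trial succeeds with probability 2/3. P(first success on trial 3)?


Geometric: P(X=3) = (1-p)^(k-1)×p = (1/3)^2×2/3 = 2/27

P(X=3) = 2/27 ≈ 7.41%


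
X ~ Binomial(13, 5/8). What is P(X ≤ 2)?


P(X ≤ 2) = Σ P(X=i) for i=0..2
P(X=0) = 1594323/549755813888
P(X=1) = 34543665/549755813888
P(X=2) = 172718325/274877906944
Sum = 190787319/274877906944

P(X ≤ 2) = 190787319/274877906944 ≈ 0.07%


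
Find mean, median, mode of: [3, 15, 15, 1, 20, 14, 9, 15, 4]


Sorted: [1, 3, 4, 9, 14, 15, 15, 15, 20]
Mean = 96/9 = 32/3
Median = 14
Freq: {3: 1, 15: 3, 1: 1, 20: 1, 14: 1, 9: 1, 4: 1}
Mode: [15]

Mean=32/3, Median=14, Mode=15


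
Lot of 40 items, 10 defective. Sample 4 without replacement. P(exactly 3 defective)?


Hypergeometric: C(10,3)×C(30,1)/C(40,4)
= 120×30/91390 = 360/9139

P(X=3) = 360/9139 ≈ 3.94%


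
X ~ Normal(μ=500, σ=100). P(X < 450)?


z = (450-500)/100 = -0.5
P(Z < -0.5) = 0.3085

P(X < 450) ≈ 0.3085


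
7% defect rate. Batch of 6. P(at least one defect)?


P(all good) = (93/100)^6 = 646990183449/1000000000000
P(≥1 defect) = 353009816551/1000000000000

P = 353009816551/1000000000000 ≈ 35.30%


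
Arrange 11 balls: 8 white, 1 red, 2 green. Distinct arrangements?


11!/(8!×1!×2!) = 495

495


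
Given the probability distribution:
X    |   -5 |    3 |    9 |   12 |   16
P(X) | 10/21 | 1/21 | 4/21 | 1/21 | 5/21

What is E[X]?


E[X] = Σ x·P(X=x)
= (-5)×(10/21) + (3)×(1/21) + (9)×(4/21) + (12)×(1/21) + (16)×(5/21)
= 27/7

E[X] = 27/7


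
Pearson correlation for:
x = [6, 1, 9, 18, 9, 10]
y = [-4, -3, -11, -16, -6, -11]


n=6, Σx=53, Σy=-51, Σxy=-578, Σx²=623, Σy²=559
r = (6×(-578) - 53×(-51))/√((6×623 - 53²)(6×559 - (-51)²))
= -765/√(929×753) = -765/√699537 ≈ -765/836.3833 ≈ -0.9147

r ≈ -0.9147


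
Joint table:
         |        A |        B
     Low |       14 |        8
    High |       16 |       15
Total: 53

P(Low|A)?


P(Low|A) = 14/(14+16) = 14/30 = 7/15

P = 7/15 ≈ 46.67%


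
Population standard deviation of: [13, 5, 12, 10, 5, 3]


Mean = 48/6 = 8
  (13-8)²=25
  (5-8)²=9
  (12-8)²=16
  (10-8)²=4
  (5-8)²=9
  (3-8)²=25
Σ(x-μ)² = 88
σ² = 88/6 = 44/3

σ = √(44/3) ≈ 3.8297


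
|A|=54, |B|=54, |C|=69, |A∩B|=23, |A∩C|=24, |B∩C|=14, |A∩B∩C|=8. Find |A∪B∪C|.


|A∪B∪C| = 54+54+69-23-24-14+8 = 124

|A∪B∪C| = 124


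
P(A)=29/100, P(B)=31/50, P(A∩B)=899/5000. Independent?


P(A)×P(B) = 899/5000
P(A∩B) = 899/5000
Equal ✓ → Independent

Yes, independent


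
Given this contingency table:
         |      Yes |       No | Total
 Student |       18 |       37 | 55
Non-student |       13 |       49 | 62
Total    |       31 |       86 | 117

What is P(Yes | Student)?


P(Yes | Student) = 18/(18+37) = 18/55

P(Yes|Student) = 18/55 ≈ 32.73%


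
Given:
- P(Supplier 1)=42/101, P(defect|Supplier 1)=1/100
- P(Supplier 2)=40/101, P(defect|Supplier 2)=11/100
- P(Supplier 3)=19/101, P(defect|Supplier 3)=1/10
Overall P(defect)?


P(B) = Σ P(B|Aᵢ)×P(Aᵢ)
  1/100×42/101 = 21/5050
  11/100×40/101 = 22/505
  1/10×19/101 = 19/1010
Sum = 168/2525

P(defect) = 168/2525 ≈ 6.65%


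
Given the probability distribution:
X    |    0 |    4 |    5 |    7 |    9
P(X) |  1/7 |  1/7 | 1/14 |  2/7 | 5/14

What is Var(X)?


E[X] = 43/7
E[X²] = 47
Var(X) = E[X²] - (E[X])² = 47 - 1849/49 = 454/49

Var(X) = 454/49 ≈ 9.2653


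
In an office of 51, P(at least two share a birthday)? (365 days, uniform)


P(all different) = Π(365-i)/365 for i=0..50
= 0.025568
P(match) = 1 - 0.025568 = 0.974432

P ≈ 0.9744 ≈ 97.44%


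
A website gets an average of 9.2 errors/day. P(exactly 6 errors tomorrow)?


Poisson(λ=9.2): P(X=6) = e^(-λ)×λ^k/k!
= e^(-9.2) × 9.2^6 / 6!
≈ 0.0001010394018 × 606355.001344 / 720 ≈ 0.085091

P(X=6) ≈ 0.085091 ≈ 8.51%


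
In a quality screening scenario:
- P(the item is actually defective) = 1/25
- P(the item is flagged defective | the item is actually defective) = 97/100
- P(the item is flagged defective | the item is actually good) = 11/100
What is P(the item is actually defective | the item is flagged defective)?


Using Bayes' theorem:
P(A|B) = P(B|A)·P(A) / P(B)

P(the item is flagged defective) = 97/100 × 1/25 + 11/100 × 24/25
= 97/2500 + 66/625 = 361/2500

P(the item is actually defective|the item is flagged defective) = (97/2500) / (361/2500) = 97/361

P(the item is actually defective|the item is flagged defective) = 97/361 ≈ 26.87%


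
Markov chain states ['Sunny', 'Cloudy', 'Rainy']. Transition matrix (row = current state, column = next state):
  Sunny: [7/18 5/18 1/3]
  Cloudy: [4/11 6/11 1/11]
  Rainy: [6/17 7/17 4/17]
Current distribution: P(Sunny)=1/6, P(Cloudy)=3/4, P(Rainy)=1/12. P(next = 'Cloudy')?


P(next=Cloudy) = Σᵢ P(now=i)×P(i→Cloudy)
= 1/6×5/18 + 3/4×6/11 + 1/12×7/17
= 5/108 + 9/22 + 7/204 = 4945/10098

P = 4945/10098 ≈ 0.4897


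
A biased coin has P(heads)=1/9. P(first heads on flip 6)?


Geometric: P(X=6) = (1-p)^(k-1)×p = (8/9)^5×1/9 = 32768/531441

P(X=6) = 32768/531441 ≈ 6.17%


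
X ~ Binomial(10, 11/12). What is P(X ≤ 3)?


P(X ≤ 3) = Σ P(X=i) for i=0..3
P(X=0) = 1/61917364224
P(X=1) = 55/30958682112
P(X=2) = 605/6879707136
P(X=3) = 6655/2579890176
Sum = 4591/1719926784

P(X ≤ 3) = 4591/1719926784 ≈ 0.00%


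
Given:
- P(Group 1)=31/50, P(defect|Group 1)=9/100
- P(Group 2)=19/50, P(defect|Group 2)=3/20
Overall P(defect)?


P(B) = Σ P(B|Aᵢ)×P(Aᵢ)
  9/100×31/50 = 279/5000
  3/20×19/50 = 57/1000
Sum = 141/1250

P(defect) = 141/1250 ≈ 11.28%


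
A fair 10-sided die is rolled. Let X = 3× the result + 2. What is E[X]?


E[die] = (1+10)/2 = 11/2
E[X] = 3×11/2 + 2 = 37/2

E[X] = 37/2


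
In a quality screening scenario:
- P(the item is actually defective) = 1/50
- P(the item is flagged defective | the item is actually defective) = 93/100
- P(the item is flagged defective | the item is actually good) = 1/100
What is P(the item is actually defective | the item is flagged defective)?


Using Bayes' theorem:
P(A|B) = P(B|A)·P(A) / P(B)

P(the item is flagged defective) = 93/100 × 1/50 + 1/100 × 49/50
= 93/5000 + 49/5000 = 71/2500

P(the item is actually defective|the item is flagged defective) = (93/5000) / (71/2500) = 93/142

P(the item is actually defective|the item is flagged defective) = 93/142 ≈ 65.49%


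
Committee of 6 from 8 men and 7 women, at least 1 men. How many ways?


Count by #men:
  1M,5W: C(8,1)×C(7,5)=168
  2M,4W: C(8,2)×C(7,4)=980
  3M,3W: C(8,3)×C(7,3)=1960
  4M,2W: C(8,4)×C(7,2)=1470
  5M,1W: C(8,5)×C(7,1)=392
  6M,0W: C(8,6)×C(7,0)=28
Total = 4998

4998


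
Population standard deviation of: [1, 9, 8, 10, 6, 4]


Mean = 38/6 = 19/3
  (1-19/3)²=256/9
  (9-19/3)²=64/9
  (8-19/3)²=25/9
  (10-19/3)²=121/9
  (6-19/3)²=1/9
  (4-19/3)²=49/9
Σ(x-μ)² = 172/3
σ² = (172/3)/6 = 86/9

σ = √(86/9) ≈ 3.0912


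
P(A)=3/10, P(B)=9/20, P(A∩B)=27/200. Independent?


P(A)×P(B) = 27/200
P(A∩B) = 27/200
Equal ✓ → Independent

Yes, independent


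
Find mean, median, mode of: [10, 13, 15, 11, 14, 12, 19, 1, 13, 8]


Sorted: [1, 8, 10, 11, 12, 13, 13, 14, 15, 19]
Mean = 116/10 = 58/5
Median = 25/2
Freq: {10: 1, 13: 2, 15: 1, 11: 1, 14: 1, 12: 1, 19: 1, 1: 1, 8: 1}
Mode: [13]

Mean=58/5, Median=25/2, Mode=13


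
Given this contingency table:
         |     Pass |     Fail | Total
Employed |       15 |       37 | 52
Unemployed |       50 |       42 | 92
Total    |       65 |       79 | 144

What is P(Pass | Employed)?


P(Pass | Employed) = 15/(15+37) = 15/52

P(Pass|Employed) = 15/52 ≈ 28.85%


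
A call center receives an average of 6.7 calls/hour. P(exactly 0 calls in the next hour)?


Poisson(λ=6.7): P(X=0) = e^(-λ)×λ^k/k!
= e^(-6.7) × 6.7^0 / 0!
≈ 0.001230911903 × 1 / 1 ≈ 0.001231

P(X=0) ≈ 0.001231 ≈ 0.12%


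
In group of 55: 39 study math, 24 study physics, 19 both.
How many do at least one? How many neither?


|A∪B| = 39+24-19 = 44
Neither = 55-44 = 11

At least one: 44; Neither: 11


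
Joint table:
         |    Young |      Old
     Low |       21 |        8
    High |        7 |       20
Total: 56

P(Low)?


P(Low) = (21+8)/56 = 29/56

P(Low) = 29/56 ≈ 51.79%


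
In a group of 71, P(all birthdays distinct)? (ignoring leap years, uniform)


P(all different) = Π(365-i)/365 for i=0..70
= (365/365)×(364/365)×...×(295/365)
= 0.000679

P ≈ 0.0007 ≈ 0.07%


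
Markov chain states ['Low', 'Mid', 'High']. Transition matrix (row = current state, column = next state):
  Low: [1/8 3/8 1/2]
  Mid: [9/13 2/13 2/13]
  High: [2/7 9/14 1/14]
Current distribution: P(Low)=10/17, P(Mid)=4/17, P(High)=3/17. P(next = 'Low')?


P(next=Low) = Σᵢ P(now=i)×P(i→Low)
= 10/17×1/8 + 4/17×9/13 + 3/17×2/7
= 5/68 + 36/221 + 6/119 = 1775/6188

P = 1775/6188 ≈ 0.2868


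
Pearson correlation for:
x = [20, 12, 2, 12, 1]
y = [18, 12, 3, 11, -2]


n=5, Σx=47, Σy=42, Σxy=640, Σx²=693, Σy²=602
r = (5×640 - 47×42)/√((5×693 - 47²)(5×602 - 42²))
= 1226/√(1256×1246) = 1226/√1564976 ≈ 1226/1250.9900 ≈ 0.9800

r ≈ 0.9800


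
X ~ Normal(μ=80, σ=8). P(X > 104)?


z = (104-80)/8 = 3.0
P(X > 104) = 1 - P(Z ≤ 3.0) = 1 - 0.9987 = 0.0013

P(X > 104) ≈ 0.0013


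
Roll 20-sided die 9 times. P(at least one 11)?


P(no 11)^9 = (19/20)^9 = 322687697779/512000000000
P(≥1) = 1 - 322687697779/512000000000 = 189312302221/512000000000

P = 189312302221/512000000000 ≈ 36.98%


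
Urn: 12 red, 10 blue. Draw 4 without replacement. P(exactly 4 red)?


Hypergeometric: C(12,4)×C(10,0)/C(22,4)
= 495×1/7315 = 9/133

P(X=4) = 9/133 ≈ 6.77%


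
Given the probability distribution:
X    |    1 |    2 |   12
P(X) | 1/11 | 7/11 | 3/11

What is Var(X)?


E[X] = 51/11
E[X²] = 461/11
Var(X) = E[X²] - (E[X])² = 461/11 - 2601/121 = 2470/121

Var(X) = 2470/121 ≈ 20.4132


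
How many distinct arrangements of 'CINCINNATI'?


Letters: 10, freq: {'C': 2, 'I': 3, 'N': 3, 'A': 1, 'T': 1}
10!/(2!×3!×3!×1!×1!) = 3628800/72 = 50400

50400


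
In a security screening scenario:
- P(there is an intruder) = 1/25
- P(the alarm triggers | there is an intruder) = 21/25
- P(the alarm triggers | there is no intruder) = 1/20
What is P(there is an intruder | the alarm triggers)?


Using Bayes' theorem:
P(A|B) = P(B|A)·P(A) / P(B)

P(the alarm triggers) = 21/25 × 1/25 + 1/20 × 24/25
= 21/625 + 6/125 = 51/625

P(there is an intruder|the alarm triggers) = (21/625) / (51/625) = 7/17

P(there is an intruder|the alarm triggers) = 7/17 ≈ 41.18%


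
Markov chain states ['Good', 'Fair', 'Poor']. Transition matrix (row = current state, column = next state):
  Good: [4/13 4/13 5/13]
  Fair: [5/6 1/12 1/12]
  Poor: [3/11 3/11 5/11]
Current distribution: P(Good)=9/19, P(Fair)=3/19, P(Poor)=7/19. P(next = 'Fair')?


P(next=Fair) = Σᵢ P(now=i)×P(i→Fair)
= 9/19×4/13 + 3/19×1/12 + 7/19×3/11
= 36/247 + 1/76 + 21/209 = 2819/10868

P = 2819/10868 ≈ 0.2594


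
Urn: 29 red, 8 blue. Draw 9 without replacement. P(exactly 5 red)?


Hypergeometric: C(29,5)×C(8,4)/C(37,9)
= 118755×70/124403620 = 28665/428978

P(X=5) = 28665/428978 ≈ 6.68%


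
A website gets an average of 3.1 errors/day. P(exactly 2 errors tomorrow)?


Poisson(λ=3.1): P(X=2) = e^(-λ)×λ^k/k!
= e^(-3.1) × 3.1^2 / 2!
≈ 0.04504920239 × 9.61 / 2 ≈ 0.216461

P(X=2) ≈ 0.216461 ≈ 21.65%


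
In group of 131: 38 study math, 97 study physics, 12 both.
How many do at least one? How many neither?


|A∪B| = 38+97-12 = 123
Neither = 131-123 = 8

At least one: 123; Neither: 8


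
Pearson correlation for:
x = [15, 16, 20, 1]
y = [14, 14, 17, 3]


n=4, Σx=52, Σy=48, Σxy=777, Σx²=882, Σy²=690
r = (4×777 - 52×48)/√((4×882 - 52²)(4×690 - 48²))
= 612/√(824×456) = 612/√375744 ≈ 612/612.9796 ≈ 0.9984

r ≈ 0.9984


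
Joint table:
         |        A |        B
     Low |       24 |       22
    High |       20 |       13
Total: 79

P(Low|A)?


P(Low|A) = 24/(24+20) = 24/44 = 6/11

P = 6/11 ≈ 54.55%


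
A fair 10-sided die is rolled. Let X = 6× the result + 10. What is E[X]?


E[die] = (1+10)/2 = 11/2
E[X] = 6×11/2 + 10 = 43

E[X] = 43


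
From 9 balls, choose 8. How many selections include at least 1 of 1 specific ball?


Complement: C(9,8) - C(8,8) = 9 - 1 = 8

8


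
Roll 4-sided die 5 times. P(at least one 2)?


P(no 2)^5 = (3/4)^5 = 243/1024
P(≥1) = 1 - 243/1024 = 781/1024

P = 781/1024 ≈ 76.27%


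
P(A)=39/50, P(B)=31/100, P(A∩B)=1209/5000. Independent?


P(A)×P(B) = 1209/5000
P(A∩B) = 1209/5000
Equal ✓ → Independent

Yes, independent


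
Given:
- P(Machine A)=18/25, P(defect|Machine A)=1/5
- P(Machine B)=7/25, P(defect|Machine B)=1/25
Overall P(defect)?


P(B) = Σ P(B|Aᵢ)×P(Aᵢ)
  1/5×18/25 = 18/125
  1/25×7/25 = 7/625
Sum = 97/625

P(defect) = 97/625 ≈ 15.52%


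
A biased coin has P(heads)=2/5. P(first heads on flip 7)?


Geometric: P(X=7) = (1-p)^(k-1)×p = (3/5)^6×2/5 = 1458/78125

P(X=7) = 1458/78125 ≈ 1.87%


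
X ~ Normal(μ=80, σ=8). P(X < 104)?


z = (104-80)/8 = 3.0
P(Z < 3.0) = 0.9987

P(X < 104) ≈ 0.9987


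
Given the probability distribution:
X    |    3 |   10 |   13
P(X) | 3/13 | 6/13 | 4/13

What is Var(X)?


E[X] = 121/13
E[X²] = 1303/13
Var(X) = E[X²] - (E[X])² = 1303/13 - 14641/169 = 2298/169

Var(X) = 2298/169 ≈ 13.5976


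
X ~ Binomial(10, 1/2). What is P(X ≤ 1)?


P(X ≤ 1) = Σ P(X=i) for i=0..1
P(X=0) = 1/1024
P(X=1) = 5/512
Sum = 11/1024

P(X ≤ 1) = 11/1024 ≈ 1.07%


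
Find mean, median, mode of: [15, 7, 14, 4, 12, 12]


Sorted: [4, 7, 12, 12, 14, 15]
Mean = 64/6 = 32/3
Median = 12
Freq: {15: 1, 7: 1, 14: 1, 4: 1, 12: 2}
Mode: [12]

Mean=32/3, Median=12, Mode=12


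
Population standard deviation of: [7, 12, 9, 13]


Mean = 41/4
  (7-41/4)²=169/16
  (12-41/4)²=49/16
  (9-41/4)²=25/16
  (13-41/4)²=121/16
Σ(x-μ)² = 91/4
σ² = (91/4)/4 = 91/16

σ = √(91/16) ≈ 2.3848


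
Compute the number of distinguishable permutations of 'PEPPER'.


Letters: 6, freq: {'P': 3, 'E': 2, 'R': 1}
6!/(3!×2!×1!) = 720/12 = 60

60


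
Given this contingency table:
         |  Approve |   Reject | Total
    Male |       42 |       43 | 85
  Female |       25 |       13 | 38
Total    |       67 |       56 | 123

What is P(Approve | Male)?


P(Approve | Male) = 42/(42+43) = 42/85

P(Approve|Male) = 42/85 ≈ 49.41%


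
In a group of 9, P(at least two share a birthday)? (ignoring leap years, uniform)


P(all different) = Π(365-i)/365 for i=0..8
= 0.905376
P(match) = 1 - 0.905376 = 0.094624

P ≈ 0.0946 ≈ 9.46%


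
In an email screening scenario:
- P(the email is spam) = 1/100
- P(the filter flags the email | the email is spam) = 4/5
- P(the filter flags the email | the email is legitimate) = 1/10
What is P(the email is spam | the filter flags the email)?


Using Bayes' theorem:
P(A|B) = P(B|A)·P(A) / P(B)

P(the filter flags the email) = 4/5 × 1/100 + 1/10 × 99/100
= 1/125 + 99/1000 = 107/1000

P(the email is spam|the filter flags the email) = (1/125) / (107/1000) = 8/107

P(the email is spam|the filter flags the email) = 8/107 ≈ 7.48%


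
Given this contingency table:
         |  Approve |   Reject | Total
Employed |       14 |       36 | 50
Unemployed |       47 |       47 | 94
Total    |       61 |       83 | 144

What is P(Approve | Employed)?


P(Approve | Employed) = 14/(14+36) = 14/50 = 7/25

P(Approve|Employed) = 7/25 ≈ 28.00%


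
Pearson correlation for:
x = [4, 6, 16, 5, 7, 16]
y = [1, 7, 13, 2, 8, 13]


n=6, Σx=54, Σy=44, Σxy=528, Σx²=638, Σy²=456
r = (6×528 - 54×44)/√((6×638 - 54²)(6×456 - 44²))
= 792/√(912×800) = 792/√729600 ≈ 792/854.1663 ≈ 0.9272

r ≈ 0.9272


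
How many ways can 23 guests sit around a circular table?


Circular arrangements of 23 distinct objects: fix one position to break rotational symmetry.
(n-1)! = 22! = 1124000727777607680000

1124000727777607680000


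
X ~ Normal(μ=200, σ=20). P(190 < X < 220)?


z₁=(190-200)/20=-0.5, z₂=(220-200)/20=1.0
P = Φ(1.0) - Φ(-0.5) = 0.841345 - 0.308538 = 0.532807 ≈ 0.5328

P(190 < X < 220) ≈ 0.5328


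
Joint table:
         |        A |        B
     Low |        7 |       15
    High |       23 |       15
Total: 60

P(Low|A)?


P(Low|A) = 7/(7+23) = 7/30

P = 7/30 ≈ 23.33%


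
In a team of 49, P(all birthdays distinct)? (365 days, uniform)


P(all different) = Π(365-i)/365 for i=0..48
= (365/365)×(364/365)×...×(317/365)
= 0.034220

P ≈ 0.0342 ≈ 3.42%


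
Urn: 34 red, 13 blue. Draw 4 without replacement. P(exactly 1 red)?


Hypergeometric: C(34,1)×C(13,3)/C(47,4)
= 34×286/178365 = 884/16215

P(X=1) = 884/16215 ≈ 5.45%


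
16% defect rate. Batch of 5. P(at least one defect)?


P(all good) = (21/25)^5 = 4084101/9765625
P(≥1 defect) = 5681524/9765625

P = 5681524/9765625 ≈ 58.18%


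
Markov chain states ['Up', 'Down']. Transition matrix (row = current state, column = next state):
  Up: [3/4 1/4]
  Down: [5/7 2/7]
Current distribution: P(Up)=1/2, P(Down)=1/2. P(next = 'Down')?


P(next=Down) = Σᵢ P(now=i)×P(i→Down)
= 1/2×1/4 + 1/2×2/7
= 1/8 + 1/7 = 15/56

P = 15/56 ≈ 0.2679


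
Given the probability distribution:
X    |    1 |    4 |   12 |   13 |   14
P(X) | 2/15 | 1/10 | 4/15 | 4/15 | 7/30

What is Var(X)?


E[X] = 157/15
E[X²] = 1964/15
Var(X) = E[X²] - (E[X])² = 1964/15 - 24649/225 = 4811/225

Var(X) = 4811/225 ≈ 21.3822


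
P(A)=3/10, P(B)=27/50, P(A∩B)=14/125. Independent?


P(A)×P(B) = 81/500
P(A∩B) = 14/125
Not equal → NOT independent

No, not independent


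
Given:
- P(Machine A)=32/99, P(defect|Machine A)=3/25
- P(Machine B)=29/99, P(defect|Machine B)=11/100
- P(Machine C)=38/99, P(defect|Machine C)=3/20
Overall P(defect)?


P(B) = Σ P(B|Aᵢ)×P(Aᵢ)
  3/25×32/99 = 32/825
  11/100×29/99 = 29/900
  3/20×38/99 = 19/330
Sum = 1273/9900

P(defect) = 1273/9900 ≈ 12.86%


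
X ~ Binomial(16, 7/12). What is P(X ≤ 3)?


P(X ≤ 3) = Σ P(X=i) for i=0..3
P(X=0) = 152587890625/184884258895036416
P(X=1) = 213623046875/11555266180939776
P(X=2) = 1495361328125/7703510787293184
P(X=3) = 14654541015625/11555266180939776
Sum = 273931884765625/184884258895036416

P(X ≤ 3) = 273931884765625/184884258895036416 ≈ 0.15%


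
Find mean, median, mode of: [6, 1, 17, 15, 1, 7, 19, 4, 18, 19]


Sorted: [1, 1, 4, 6, 7, 15, 17, 18, 19, 19]
Mean = 107/10
Median = 11
Freq: {6: 1, 1: 2, 17: 1, 15: 1, 7: 1, 19: 2, 4: 1, 18: 1}
Mode: [1, 19]

Mean=107/10, Median=11, Mode=[1, 19]


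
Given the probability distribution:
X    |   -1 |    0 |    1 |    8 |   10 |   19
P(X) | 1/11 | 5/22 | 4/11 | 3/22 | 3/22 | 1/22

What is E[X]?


E[X] = Σ x·P(X=x)
= (-1)×(1/11) + (0)×(5/22) + (1)×(4/11) + (8)×(3/22) + (10)×(3/22) + (19)×(1/22)
= 79/22

E[X] = 79/22


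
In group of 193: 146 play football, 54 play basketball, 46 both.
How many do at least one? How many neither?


|A∪B| = 146+54-46 = 154
Neither = 193-154 = 39

At least one: 154; Neither: 39


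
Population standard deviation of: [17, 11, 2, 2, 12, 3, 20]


Mean = 67/7
  (17-67/7)²=2704/49
  (11-67/7)²=100/49
  (2-67/7)²=2809/49
  (2-67/7)²=2809/49
  (12-67/7)²=289/49
  (3-67/7)²=2116/49
  (20-67/7)²=5329/49
Σ(x-μ)² = 2308/7
σ² = (2308/7)/7 = 2308/49

σ = √(2308/49) ≈ 6.8631


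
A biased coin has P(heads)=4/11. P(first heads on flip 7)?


Geometric: P(X=7) = (1-p)^(k-1)×p = (7/11)^6×4/11 = 470596/19487171

P(X=7) = 470596/19487171 ≈ 2.41%


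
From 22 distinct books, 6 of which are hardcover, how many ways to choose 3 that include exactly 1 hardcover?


Choose 1 of the 6 hardcovers and 2 of the other 16 books:
C(6,1)×C(16,2) = 6×120 = 720

720


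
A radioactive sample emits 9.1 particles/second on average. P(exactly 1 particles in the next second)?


Poisson(λ=9.1): P(X=1) = e^(-λ)×λ^k/k!
= e^(-9.1) × 9.1^1 / 1!
≈ 0.0001116658085 × 9.1 / 1 ≈ 0.001016

P(X=1) ≈ 0.001016 ≈ 0.10%


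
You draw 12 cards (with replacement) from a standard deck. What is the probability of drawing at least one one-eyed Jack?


P(not a one-eyed Jack) = 50/52 = 25/26
P(none in 12 draws) = (25/26)^12 = 59604644775390625/95428956661682176
P(≥1 one-eyed Jack) = 1 - 59604644775390625/95428956661682176 = 35824311886291551/95428956661682176

P = 35824311886291551/95428956661682176 ≈ 37.54%


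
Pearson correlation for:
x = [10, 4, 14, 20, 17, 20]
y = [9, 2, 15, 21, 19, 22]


n=6, Σx=85, Σy=88, Σxy=1491, Σx²=1401, Σy²=1596
r = (6×1491 - 85×88)/√((6×1401 - 85²)(6×1596 - 88²))
= 1466/√(1181×1832) = 1466/√2163592 ≈ 1466/1470.9154 ≈ 0.9967

r ≈ 0.9967


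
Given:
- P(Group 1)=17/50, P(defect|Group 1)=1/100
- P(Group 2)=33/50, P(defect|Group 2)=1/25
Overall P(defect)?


P(B) = Σ P(B|Aᵢ)×P(Aᵢ)
  1/100×17/50 = 17/5000
  1/25×33/50 = 33/1250
Sum = 149/5000

P(defect) = 149/5000 ≈ 2.98%


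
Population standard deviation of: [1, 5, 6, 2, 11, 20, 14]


Mean = 59/7
  (1-59/7)²=2704/49
  (5-59/7)²=576/49
  (6-59/7)²=289/49
  (2-59/7)²=2025/49
  (11-59/7)²=324/49
  (20-59/7)²=6561/49
  (14-59/7)²=1521/49
Σ(x-μ)² = 2000/7
σ² = (2000/7)/7 = 2000/49

σ = √(2000/49) ≈ 6.3888


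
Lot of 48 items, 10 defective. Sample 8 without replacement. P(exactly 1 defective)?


Hypergeometric: C(10,1)×C(38,7)/C(48,8)
= 10×12620256/377348994 = 1912160/5717409

P(X=1) = 1912160/5717409 ≈ 33.44%


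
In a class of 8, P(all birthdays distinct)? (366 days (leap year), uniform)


P(all different) = Π(366-i)/366 for i=0..7
= (366/366)×(365/366)×...×(359/366)
= 0.925861

P ≈ 0.9259 ≈ 92.59%


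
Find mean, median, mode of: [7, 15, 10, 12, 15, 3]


Sorted: [3, 7, 10, 12, 15, 15]
Mean = 62/6 = 31/3
Median = 11
Freq: {7: 1, 15: 2, 10: 1, 12: 1, 3: 1}
Mode: [15]

Mean=31/3, Median=11, Mode=15


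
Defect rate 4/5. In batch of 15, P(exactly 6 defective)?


Binomial: P(X=6) = C(15,6)×p^6×(1-p)^9
= 5005 × 4096/15625 × 1/1953125 = 4100096/6103515625

P(X=6) = 4100096/6103515625 ≈ 0.07%


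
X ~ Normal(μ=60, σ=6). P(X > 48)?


z = (48-60)/6 = -2.0
P(X > 48) = 1 - P(Z ≤ -2.0) = 1 - 0.0228 = 0.9772

P(X > 48) ≈ 0.9772


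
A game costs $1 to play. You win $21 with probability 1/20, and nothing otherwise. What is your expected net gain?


E[gain] = (21-1)×1/20 + (-1)×19/20
= 1 - 19/20 = 1/20

Expected net gain = $1/20 ≈ $0.05


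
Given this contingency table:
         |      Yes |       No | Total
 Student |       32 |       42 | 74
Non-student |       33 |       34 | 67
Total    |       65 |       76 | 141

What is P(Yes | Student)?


P(Yes | Student) = 32/(32+42) = 32/74 = 16/37

P(Yes|Student) = 16/37 ≈ 43.24%


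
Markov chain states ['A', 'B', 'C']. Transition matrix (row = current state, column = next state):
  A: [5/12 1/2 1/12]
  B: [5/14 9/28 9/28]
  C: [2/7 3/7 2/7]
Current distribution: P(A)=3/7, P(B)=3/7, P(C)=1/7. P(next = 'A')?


P(next=A) = Σᵢ P(now=i)×P(i→A)
= 3/7×5/12 + 3/7×5/14 + 1/7×2/7
= 5/28 + 15/98 + 2/49 = 73/196

P = 73/196 ≈ 0.3724


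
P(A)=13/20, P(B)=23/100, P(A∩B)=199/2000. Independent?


P(A)×P(B) = 299/2000
P(A∩B) = 199/2000
Not equal → NOT independent

No, not independent


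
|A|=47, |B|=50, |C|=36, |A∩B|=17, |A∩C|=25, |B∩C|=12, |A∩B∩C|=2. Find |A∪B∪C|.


|A∪B∪C| = 47+50+36-17-25-12+2 = 81

|A∪B∪C| = 81


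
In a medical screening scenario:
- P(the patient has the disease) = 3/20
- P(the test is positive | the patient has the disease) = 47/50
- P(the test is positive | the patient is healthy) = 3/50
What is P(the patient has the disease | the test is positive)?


Using Bayes' theorem:
P(A|B) = P(B|A)·P(A) / P(B)

P(the test is positive) = 47/50 × 3/20 + 3/50 × 17/20
= 141/1000 + 51/1000 = 24/125

P(the patient has the disease|the test is positive) = (141/1000) / (24/125) = 47/64

P(the patient has the disease|the test is positive) = 47/64 ≈ 73.44%


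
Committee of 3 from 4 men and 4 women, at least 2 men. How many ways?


Count by #men:
  2M,1W: C(4,2)×C(4,1)=24
  3M,0W: C(4,3)×C(4,0)=4
Total = 28

28


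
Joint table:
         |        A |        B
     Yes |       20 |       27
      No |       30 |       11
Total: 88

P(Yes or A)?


P(Yes∨A) = P(Yes) + P(A) - P(Yes∧A)
= (47 + 50 - 20)/88 = 77/88 = 7/8

P = 7/8 ≈ 87.50%


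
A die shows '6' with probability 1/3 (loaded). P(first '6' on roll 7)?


Geometric: P(X=7) = (1-p)^(k-1)×p = (2/3)^6×1/3 = 64/2187

P(X=7) = 64/2187 ≈ 2.93%


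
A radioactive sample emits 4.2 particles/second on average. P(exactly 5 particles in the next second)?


Poisson(λ=4.2): P(X=5) = e^(-λ)×λ^k/k!
= e^(-4.2) × 4.2^5 / 5!
≈ 0.01499557682 × 1306.91232 / 120 ≈ 0.163316

P(X=5) ≈ 0.163316 ≈ 16.33%


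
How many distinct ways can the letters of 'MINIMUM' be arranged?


Letters: 7, freq: {'M': 3, 'I': 2, 'N': 1, 'U': 1}
7!/(3!×2!×1!×1!) = 5040/12 = 420

420


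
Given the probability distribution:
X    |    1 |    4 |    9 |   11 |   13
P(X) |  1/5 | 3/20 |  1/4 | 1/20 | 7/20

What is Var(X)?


E[X] = 163/20
E[X²] = 1761/20
Var(X) = E[X²] - (E[X])² = 1761/20 - 26569/400 = 8651/400

Var(X) = 8651/400 ≈ 21.6275


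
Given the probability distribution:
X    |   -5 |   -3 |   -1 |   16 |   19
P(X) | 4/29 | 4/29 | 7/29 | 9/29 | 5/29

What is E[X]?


E[X] = Σ x·P(X=x)
= (-5)×(4/29) + (-3)×(4/29) + (-1)×(7/29) + (16)×(9/29) + (19)×(5/29)
= 200/29

E[X] = 200/29
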